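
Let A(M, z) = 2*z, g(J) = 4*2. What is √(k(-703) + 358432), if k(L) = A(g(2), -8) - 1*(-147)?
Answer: √358563 ≈ 598.80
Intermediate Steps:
g(J) = 8
k(L) = 131 (k(L) = 2*(-8) - 1*(-147) = -16 + 147 = 131)
√(k(-703) + 358432) = √(131 + 358432) = √358563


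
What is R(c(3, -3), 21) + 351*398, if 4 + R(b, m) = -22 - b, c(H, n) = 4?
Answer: 139668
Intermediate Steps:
R(b, m) = -26 - b (R(b, m) = -4 + (-22 - b) = -26 - b)
R(c(3, -3), 21) + 351*398 = (-26 - 1*4) + 351*398 = (-26 - 4) + 139698 = -30 + 139698 = 139668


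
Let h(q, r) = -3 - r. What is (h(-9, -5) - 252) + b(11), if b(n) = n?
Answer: -239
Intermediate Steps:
(h(-9, -5) - 252) + b(11) = ((-3 - 1*(-5)) - 252) + 11 = ((-3 + 5) - 252) + 11 = (2 - 252) + 11 = -250 + 11 = -239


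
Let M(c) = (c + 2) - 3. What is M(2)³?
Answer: 1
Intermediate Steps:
M(c) = -1 + c (M(c) = (2 + c) - 3 = -1 + c)
M(2)³ = (-1 + 2)³ = 1³ = 1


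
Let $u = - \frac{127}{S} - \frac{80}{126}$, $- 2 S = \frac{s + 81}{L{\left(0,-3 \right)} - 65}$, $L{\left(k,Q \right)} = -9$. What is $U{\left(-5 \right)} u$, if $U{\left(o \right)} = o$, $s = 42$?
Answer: $\frac{1981780}{2583} \approx 767.24$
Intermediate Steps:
$S = \frac{123}{148}$ ($S = - \frac{\left(42 + 81\right) \frac{1}{-9 - 65}}{2} = - \frac{123 \frac{1}{-74}}{2} = - \frac{123 \left(- \frac{1}{74}\right)}{2} = \left(- \frac{1}{2}\right) \left(- \frac{123}{74}\right) = \frac{123}{148} \approx 0.83108$)
$u = - \frac{396356}{2583}$ ($u = - \frac{127}{\frac{123}{148}} - \frac{80}{126} = \left(-127\right) \frac{148}{123} - \frac{40}{63} = - \frac{18796}{123} - \frac{40}{63} = - \frac{396356}{2583} \approx -153.45$)
$U{\left(-5 \right)} u = \left(-5\right) \left(- \frac{396356}{2583}\right) = \frac{1981780}{2583}$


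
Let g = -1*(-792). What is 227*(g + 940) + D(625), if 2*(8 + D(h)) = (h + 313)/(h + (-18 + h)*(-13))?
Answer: 408095861/1038 ≈ 3.9316e+5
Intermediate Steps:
g = 792
D(h) = -8 + (313 + h)/(2*(234 - 12*h)) (D(h) = -8 + ((h + 313)/(h + (-18 + h)*(-13)))/2 = -8 + ((313 + h)/(h + (234 - 13*h)))/2 = -8 + ((313 + h)/(234 - 12*h))/2 = -8 + (313 + h)/(2*(234 - 12*h)))
227*(g + 940) + D(625) = 227*(792 + 940) + (3431 - 193*625)/(12*(-39 + 2*625)) = 227*1732 + (3431 - 120625)/(12*(-39 + 1250)) = 393164 + (1/12)*(-117194)/1211 = 393164 + (1/12)*(1/1211)*(-117194) = 393164 - 8371/1038 = 408095861/1038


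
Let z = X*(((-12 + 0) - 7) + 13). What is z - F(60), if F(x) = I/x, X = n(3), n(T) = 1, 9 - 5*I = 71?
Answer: -869/150 ≈ -5.7933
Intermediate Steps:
I = -62/5 (I = 9/5 - ⅕*71 = 9/5 - 71/5 = -62/5 ≈ -12.400)
X = 1
z = -6 (z = 1*(((-12 + 0) - 7) + 13) = 1*((-12 - 7) + 13) = 1*(-19 + 13) = 1*(-6) = -6)
F(x) = -62/(5*x)
z - F(60) = -6 - (-62)/(5*60) = -6 - 1*(-31/150) = -6 + 31/150 = -869/150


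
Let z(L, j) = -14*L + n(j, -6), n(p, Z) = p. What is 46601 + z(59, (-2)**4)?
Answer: 45791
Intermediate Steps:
z(L, j) = j - 14*L (z(L, j) = -14*L + j = j - 14*L)
46601 + z(59, (-2)**4) = 46601 + ((-2)**4 - 14*59) = 46601 + (16 - 826) = 46601 - 810 = 45791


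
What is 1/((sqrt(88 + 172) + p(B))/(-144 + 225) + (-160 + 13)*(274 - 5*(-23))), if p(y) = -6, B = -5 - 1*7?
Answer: -375178149/21453839884981 - 162*sqrt(65)/21453839884981 ≈ -1.7488e-5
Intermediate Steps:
B = -12 (B = -5 - 7 = -12)
1/((sqrt(88 + 172) + p(B))/(-144 + 225) + (-160 + 13)*(274 - 5*(-23))) = 1/((sqrt(88 + 172) - 6)/(-144 + 225) + (-160 + 13)*(274 - 5*(-23))) = 1/((sqrt(260) - 6)/81 - 147*(274 + 115)) = 1/((2*sqrt(65) - 6)*(1/81) - 147*389) = 1/((-6 + 2*sqrt(65))*(1/81) - 57183) = 1/((-2/27 + 2*sqrt(65)/81) - 57183) = 1/(-1543943/27 + 2*sqrt(65)/81)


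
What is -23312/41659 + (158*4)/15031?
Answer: -324074184/626176429 ≈ -0.51754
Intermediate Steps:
-23312/41659 + (158*4)/15031 = -23312*1/41659 + 632*(1/15031) = -23312/41659 + 632/15031 = -324074184/626176429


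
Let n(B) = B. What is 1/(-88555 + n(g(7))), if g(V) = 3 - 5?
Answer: -1/88557 ≈ -1.1292e-5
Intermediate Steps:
g(V) = -2
1/(-88555 + n(g(7))) = 1/(-88555 - 2) = 1/(-88557) = -1/88557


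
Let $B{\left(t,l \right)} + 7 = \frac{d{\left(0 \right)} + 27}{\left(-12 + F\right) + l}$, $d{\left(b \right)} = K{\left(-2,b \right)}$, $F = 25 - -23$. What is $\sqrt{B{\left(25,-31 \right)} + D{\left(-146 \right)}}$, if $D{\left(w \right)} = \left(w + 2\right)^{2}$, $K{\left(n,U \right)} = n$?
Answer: $\sqrt{20734} \approx 143.99$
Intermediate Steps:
$F = 48$ ($F = 25 + 23 = 48$)
$d{\left(b \right)} = -2$
$D{\left(w \right)} = \left(2 + w\right)^{2}$
$B{\left(t,l \right)} = -7 + \frac{25}{36 + l}$ ($B{\left(t,l \right)} = -7 + \frac{-2 + 27}{\left(-12 + 48\right) + l} = -7 + \frac{25}{36 + l}$)
$\sqrt{B{\left(25,-31 \right)} + D{\left(-146 \right)}} = \sqrt{\frac{-227 - -217}{36 - 31} + \left(2 - 146\right)^{2}} = \sqrt{\frac{-227 + 217}{5} + \left(-144\right)^{2}} = \sqrt{\frac{1}{5} \left(-10\right) + 20736} = \sqrt{-2 + 20736} = \sqrt{20734}$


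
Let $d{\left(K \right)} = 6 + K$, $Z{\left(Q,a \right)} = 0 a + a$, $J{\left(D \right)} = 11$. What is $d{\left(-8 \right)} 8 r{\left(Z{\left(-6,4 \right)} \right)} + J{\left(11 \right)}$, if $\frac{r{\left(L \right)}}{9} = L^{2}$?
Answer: $-2293$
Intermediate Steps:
$Z{\left(Q,a \right)} = a$ ($Z{\left(Q,a \right)} = 0 + a = a$)
$r{\left(L \right)} = 9 L^{2}$
$d{\left(-8 \right)} 8 r{\left(Z{\left(-6,4 \right)} \right)} + J{\left(11 \right)} = \left(6 - 8\right) 8 \cdot 9 \cdot 4^{2} + 11 = \left(-2\right) 8 \cdot 9 \cdot 16 + 11 = \left(-16\right) 144 + 11 = -2304 + 11 = -2293$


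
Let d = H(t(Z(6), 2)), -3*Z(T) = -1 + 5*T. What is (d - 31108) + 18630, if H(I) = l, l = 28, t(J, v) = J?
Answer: -12450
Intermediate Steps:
Z(T) = ⅓ - 5*T/3 (Z(T) = -(-1 + 5*T)/3 = ⅓ - 5*T/3)
H(I) = 28
d = 28
(d - 31108) + 18630 = (28 - 31108) + 18630 = -31080 + 18630 = -12450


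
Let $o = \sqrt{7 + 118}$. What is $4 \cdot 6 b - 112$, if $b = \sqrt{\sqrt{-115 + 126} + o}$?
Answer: $-112 + 24 \sqrt{\sqrt{11} + 5 \sqrt{5}} \approx -20.62$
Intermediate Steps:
$o = 5 \sqrt{5}$ ($o = \sqrt{125} = 5 \sqrt{5} \approx 11.18$)
$b = \sqrt{\sqrt{11} + 5 \sqrt{5}}$ ($b = \sqrt{\sqrt{-115 + 126} + 5 \sqrt{5}} = \sqrt{\sqrt{11} + 5 \sqrt{5}} \approx 3.8075$)
$4 \cdot 6 b - 112 = 4 \cdot 6 \sqrt{\sqrt{11} + 5 \sqrt{5}} - 112 = 24 \sqrt{\sqrt{11} + 5 \sqrt{5}} - 112 = -112 + 24 \sqrt{\sqrt{11} + 5 \sqrt{5}}$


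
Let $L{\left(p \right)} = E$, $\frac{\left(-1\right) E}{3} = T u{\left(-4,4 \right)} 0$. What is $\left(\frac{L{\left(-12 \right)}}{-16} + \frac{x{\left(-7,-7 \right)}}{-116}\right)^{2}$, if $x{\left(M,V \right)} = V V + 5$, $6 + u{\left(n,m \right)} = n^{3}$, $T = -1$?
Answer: $\frac{729}{3364} \approx 0.21671$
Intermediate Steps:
$u{\left(n,m \right)} = -6 + n^{3}$
$x{\left(M,V \right)} = 5 + V^{2}$ ($x{\left(M,V \right)} = V^{2} + 5 = 5 + V^{2}$)
$E = 0$ ($E = - 3 - (-6 + \left(-4\right)^{3}) 0 = - 3 - (-6 - 64) 0 = - 3 \left(-1\right) \left(-70\right) 0 = - 3 \cdot 70 \cdot 0 = \left(-3\right) 0 = 0$)
$L{\left(p \right)} = 0$
$\left(\frac{L{\left(-12 \right)}}{-16} + \frac{x{\left(-7,-7 \right)}}{-116}\right)^{2} = \left(\frac{0}{-16} + \frac{5 + \left(-7\right)^{2}}{-116}\right)^{2} = \left(0 \left(- \frac{1}{16}\right) + \left(5 + 49\right) \left(- \frac{1}{116}\right)\right)^{2} = \left(0 + 54 \left(- \frac{1}{116}\right)\right)^{2} = \left(0 - \frac{27}{58}\right)^{2} = \left(- \frac{27}{58}\right)^{2} = \frac{729}{3364}$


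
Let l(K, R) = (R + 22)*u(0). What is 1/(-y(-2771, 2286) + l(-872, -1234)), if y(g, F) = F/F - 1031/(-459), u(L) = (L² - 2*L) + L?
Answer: -459/1490 ≈ -0.30805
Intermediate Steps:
u(L) = L² - L
y(g, F) = 1490/459 (y(g, F) = 1 - 1031*(-1/459) = 1 + 1031/459 = 1490/459)
l(K, R) = 0 (l(K, R) = (R + 22)*(0*(-1 + 0)) = (22 + R)*(0*(-1)) = (22 + R)*0 = 0)
1/(-y(-2771, 2286) + l(-872, -1234)) = 1/(-1*1490/459 + 0) = 1/(-1490/459 + 0) = 1/(-1490/459) = -459/1490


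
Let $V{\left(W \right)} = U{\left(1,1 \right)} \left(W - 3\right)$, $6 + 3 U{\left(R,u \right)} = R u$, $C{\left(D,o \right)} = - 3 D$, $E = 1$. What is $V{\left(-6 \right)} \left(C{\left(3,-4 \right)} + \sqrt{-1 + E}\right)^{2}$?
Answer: $1215$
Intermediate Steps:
$U{\left(R,u \right)} = -2 + \frac{R u}{3}$
$V{\left(W \right)} = 5 - \frac{5 W}{3}$ ($V{\left(W \right)} = \left(-2 + \frac{1}{3} \cdot 1 \cdot 1\right) \left(W - 3\right) = \left(-2 + \frac{1}{3}\right) \left(-3 + W\right) = - \frac{5 \left(-3 + W\right)}{3} = 5 - \frac{5 W}{3}$)
$V{\left(-6 \right)} \left(C{\left(3,-4 \right)} + \sqrt{-1 + E}\right)^{2} = \left(5 - -10\right) \left(\left(-3\right) 3 + \sqrt{-1 + 1}\right)^{2} = \left(5 + 10\right) \left(-9 + \sqrt{0}\right)^{2} = 15 \left(-9 + 0\right)^{2} = 15 \left(-9\right)^{2} = 15 \cdot 81 = 1215$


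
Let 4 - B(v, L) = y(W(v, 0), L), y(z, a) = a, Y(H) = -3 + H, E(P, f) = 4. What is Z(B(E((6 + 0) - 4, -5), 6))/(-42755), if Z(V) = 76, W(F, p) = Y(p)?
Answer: -76/42755 ≈ -0.0017776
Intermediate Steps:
W(F, p) = -3 + p
B(v, L) = 4 - L
Z(B(E((6 + 0) - 4, -5), 6))/(-42755) = 76/(-42755) = 76*(-1/42755) = -76/42755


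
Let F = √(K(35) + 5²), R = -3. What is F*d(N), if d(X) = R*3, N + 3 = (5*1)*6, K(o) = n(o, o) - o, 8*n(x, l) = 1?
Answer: -9*I*√158/4 ≈ -28.282*I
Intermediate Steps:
n(x, l) = ⅛ (n(x, l) = (⅛)*1 = ⅛)
K(o) = ⅛ - o
N = 27 (N = -3 + (5*1)*6 = -3 + 5*6 = -3 + 30 = 27)
d(X) = -9 (d(X) = -3*3 = -9)
F = I*√158/4 (F = √((⅛ - 1*35) + 5²) = √((⅛ - 35) + 25) = √(-279/8 + 25) = √(-79/8) = I*√158/4 ≈ 3.1425*I)
F*d(N) = (I*√158/4)*(-9) = -9*I*√158/4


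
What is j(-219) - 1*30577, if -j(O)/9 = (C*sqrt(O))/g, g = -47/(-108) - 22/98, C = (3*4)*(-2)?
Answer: -30577 + 1143072*I*sqrt(219)/1115 ≈ -30577.0 + 15171.0*I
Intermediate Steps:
C = -24 (C = 12*(-2) = -24)
g = 1115/5292 (g = -47*(-1/108) - 22*1/98 = 47/108 - 11/49 = 1115/5292 ≈ 0.21070)
j(O) = 1143072*sqrt(O)/1115 (j(O) = -9*(-24*sqrt(O))/1115/5292 = -9*(-24*sqrt(O))*5292/1115 = -(-1143072)*sqrt(O)/1115 = 1143072*sqrt(O)/1115)
j(-219) - 1*30577 = 1143072*sqrt(-219)/1115 - 1*30577 = 1143072*(I*sqrt(219))/1115 - 30577 = 1143072*I*sqrt(219)/1115 - 30577 = -30577 + 1143072*I*sqrt(219)/1115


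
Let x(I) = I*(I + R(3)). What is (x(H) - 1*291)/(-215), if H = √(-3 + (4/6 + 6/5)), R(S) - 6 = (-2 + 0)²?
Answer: 4382/3225 - 2*I*√255/645 ≈ 1.3588 - 0.049515*I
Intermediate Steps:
R(S) = 10 (R(S) = 6 + (-2 + 0)² = 6 + (-2)² = 6 + 4 = 10)
H = I*√255/15 (H = √(-3 + (4*(⅙) + 6*(⅕))) = √(-3 + (⅔ + 6/5)) = √(-3 + 28/15) = √(-17/15) = I*√255/15 ≈ 1.0646*I)
x(I) = I*(10 + I) (x(I) = I*(I + 10) = I*(10 + I))
(x(H) - 1*291)/(-215) = ((I*√255/15)*(10 + I*√255/15) - 1*291)/(-215) = (I*√255*(10 + I*√255/15)/15 - 291)*(-1/215) = (-291 + I*√255*(10 + I*√255/15)/15)*(-1/215) = 291/215 - I*√255*(10 + I*√255/15)/3225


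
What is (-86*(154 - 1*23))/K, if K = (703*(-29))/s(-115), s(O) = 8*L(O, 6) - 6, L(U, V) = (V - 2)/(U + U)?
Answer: -7953796/2344505 ≈ -3.3925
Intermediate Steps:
L(U, V) = (-2 + V)/(2*U) (L(U, V) = (-2 + V)/((2*U)) = (-2 + V)*(1/(2*U)) = (-2 + V)/(2*U))
s(O) = -6 + 16/O (s(O) = 8*((-2 + 6)/(2*O)) - 6 = 8*((½)*4/O) - 6 = 8*(2/O) - 6 = 16/O - 6 = -6 + 16/O)
K = 2344505/706 (K = (703*(-29))/(-6 + 16/(-115)) = -20387/(-6 + 16*(-1/115)) = -20387/(-6 - 16/115) = -20387/(-706/115) = -20387*(-115/706) = 2344505/706 ≈ 3320.8)
(-86*(154 - 1*23))/K = (-86*(154 - 1*23))/(2344505/706) = -86*(154 - 23)*(706/2344505) = -86*131*(706/2344505) = -11266*706/2344505 = -7953796/2344505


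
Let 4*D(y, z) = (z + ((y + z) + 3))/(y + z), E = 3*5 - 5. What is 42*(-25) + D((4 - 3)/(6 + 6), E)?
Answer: -507923/484 ≈ -1049.4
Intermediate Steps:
E = 10 (E = 15 - 5 = 10)
D(y, z) = (3 + y + 2*z)/(4*(y + z)) (D(y, z) = ((z + ((y + z) + 3))/(y + z))/4 = ((z + (3 + y + z))/(y + z))/4 = ((3 + y + 2*z)/(y + z))/4 = (3 + y + 2*z)/(4*(y + z)))
42*(-25) + D((4 - 3)/(6 + 6), E) = 42*(-25) + (3 + (4 - 3)/(6 + 6) + 2*10)/(4*((4 - 3)/(6 + 6) + 10)) = -1050 + (3 + 1/12 + 20)/(4*(1/12 + 10)) = -1050 + (¼)*(277/12)/(121/12) = -1050 + (¼)*(12/121)*(277/12) = -1050 + 277/484 = -507923/484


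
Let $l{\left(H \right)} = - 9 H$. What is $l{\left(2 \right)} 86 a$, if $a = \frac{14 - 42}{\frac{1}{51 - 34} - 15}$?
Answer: $- \frac{368424}{127} \approx -2901.0$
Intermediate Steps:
$a = \frac{238}{127}$ ($a = - \frac{28}{\frac{1}{17} - 15} = - \frac{28}{- \frac{254}{17}} = \left(-28\right) \left(- \frac{17}{254}\right) = \frac{238}{127} \approx 1.874$)
$l{\left(2 \right)} 86 a = \left(-9\right) 2 \cdot 86 \cdot \frac{238}{127} = \left(-18\right) 86 \cdot \frac{238}{127} = \left(-1548\right) \frac{238}{127} = - \frac{368424}{127}$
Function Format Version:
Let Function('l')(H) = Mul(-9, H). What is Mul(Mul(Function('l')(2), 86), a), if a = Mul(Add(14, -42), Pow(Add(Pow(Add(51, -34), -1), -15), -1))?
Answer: Rational(-368424, 127) ≈ -2901.0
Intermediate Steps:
a = Rational(238, 127) (a = Mul(-28, Pow(Add(Pow(17, -1), -15), -1)) = Mul(-28, Pow(Add(Rational(1, 17), -15), -1)) = Mul(-28, Pow(Rational(-254, 17), -1)) = Mul(-28, Rational(-17, 254)) = Rational(238, 127) ≈ 1.8740)
Mul(Mul(Function('l')(2), 86), a) = Mul(Mul(Mul(-9, 2), 86), Rational(238, 127)) = Mul(Mul(-18, 86), Rational(238, 127)) = Mul(-1548, Rational(238, 127)) = Rational(-368424, 127)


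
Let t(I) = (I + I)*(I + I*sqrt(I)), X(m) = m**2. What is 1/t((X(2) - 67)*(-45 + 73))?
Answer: 1/10984286880 - I/261530640 ≈ 9.1039e-11 - 3.8236e-9*I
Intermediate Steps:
t(I) = 2*I*(I + I**(3/2)) (t(I) = (2*I)*(I + I**(3/2)) = 2*I*(I + I**(3/2)))
1/t((X(2) - 67)*(-45 + 73)) = 1/(2*((2**2 - 67)*(-45 + 73))**2 + 2*((2**2 - 67)*(-45 + 73))**(5/2)) = 1/(2*((4 - 67)*28)**2 + 2*((4 - 67)*28)**(5/2)) = 1/(2*(-63*28)**2 + 2*(-63*28)**(5/2)) = 1/(2*(-1764)**2 + 2*(-1764)**(5/2)) = 1/(2*3111696 + 2*(130691232*I)) = 1/(6223392 + 261382464*I) = (6223392 - 261382464*I)/68359523094696960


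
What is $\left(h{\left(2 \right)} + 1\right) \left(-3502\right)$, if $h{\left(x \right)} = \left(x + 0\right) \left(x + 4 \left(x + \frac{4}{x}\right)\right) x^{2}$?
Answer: $-507790$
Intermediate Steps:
$h{\left(x \right)} = x^{3} \left(5 x + \frac{16}{x}\right)$ ($h{\left(x \right)} = x \left(x + \left(4 x + \frac{16}{x}\right)\right) x^{2} = x \left(5 x + \frac{16}{x}\right) x^{2} = x^{3} \left(5 x + \frac{16}{x}\right)$)
$\left(h{\left(2 \right)} + 1\right) \left(-3502\right) = \left(2^{2} \left(16 + 5 \cdot 2^{2}\right) + 1\right) \left(-3502\right) = \left(4 \left(16 + 5 \cdot 4\right) + 1\right) \left(-3502\right) = \left(4 \left(16 + 20\right) + 1\right) \left(-3502\right) = \left(4 \cdot 36 + 1\right) \left(-3502\right) = \left(144 + 1\right) \left(-3502\right) = 145 \left(-3502\right) = -507790$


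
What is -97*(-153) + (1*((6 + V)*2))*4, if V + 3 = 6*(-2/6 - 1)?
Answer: 14801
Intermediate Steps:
V = -11 (V = -3 + 6*(-2/6 - 1) = -3 + 6*(-2*1/6 - 1) = -3 + 6*(-1/3 - 1) = -3 + 6*(-4/3) = -3 - 8 = -11)
-97*(-153) + (1*((6 + V)*2))*4 = -97*(-153) + (1*((6 - 11)*2))*4 = 14841 + (1*(-5*2))*4 = 14841 + (1*(-10))*4 = 14841 - 10*4 = 14841 - 40 = 14801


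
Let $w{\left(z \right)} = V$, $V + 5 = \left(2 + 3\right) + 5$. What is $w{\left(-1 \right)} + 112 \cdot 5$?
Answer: $565$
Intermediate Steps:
$V = 5$ ($V = -5 + \left(\left(2 + 3\right) + 5\right) = -5 + \left(5 + 5\right) = -5 + 10 = 5$)
$w{\left(z \right)} = 5$
$w{\left(-1 \right)} + 112 \cdot 5 = 5 + 112 \cdot 5 = 5 + 560 = 565$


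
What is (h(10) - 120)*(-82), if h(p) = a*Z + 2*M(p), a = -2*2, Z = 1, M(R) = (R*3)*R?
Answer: -39032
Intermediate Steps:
M(R) = 3*R**2 (M(R) = (3*R)*R = 3*R**2)
a = -4
h(p) = -4 + 6*p**2 (h(p) = -4*1 + 2*(3*p**2) = -4 + 6*p**2)
(h(10) - 120)*(-82) = ((-4 + 6*10**2) - 120)*(-82) = ((-4 + 6*100) - 120)*(-82) = ((-4 + 600) - 120)*(-82) = (596 - 120)*(-82) = 476*(-82) = -39032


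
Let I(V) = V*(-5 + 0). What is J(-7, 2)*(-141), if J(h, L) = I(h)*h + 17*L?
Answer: 29751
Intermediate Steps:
I(V) = -5*V (I(V) = V*(-5) = -5*V)
J(h, L) = -5*h² + 17*L (J(h, L) = (-5*h)*h + 17*L = -5*h² + 17*L)
J(-7, 2)*(-141) = (-5*(-7)² + 17*2)*(-141) = (-5*49 + 34)*(-141) = (-245 + 34)*(-141) = -211*(-141) = 29751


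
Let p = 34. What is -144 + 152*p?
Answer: 5024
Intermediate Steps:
-144 + 152*p = -144 + 152*34 = -144 + 5168 = 5024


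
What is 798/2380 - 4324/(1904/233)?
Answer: -1258567/2380 ≈ -528.81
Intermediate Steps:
798/2380 - 4324/(1904/233) = 798*(1/2380) - 4324/(1904*(1/233)) = 57/170 - 4324/1904/233 = 57/170 - 4324*233/1904 = 57/170 - 251873/476 = -1258567/2380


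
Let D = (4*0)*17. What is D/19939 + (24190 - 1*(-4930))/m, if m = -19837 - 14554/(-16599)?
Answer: -483362880/329259809 ≈ -1.4680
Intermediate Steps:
D = 0 (D = 0*17 = 0)
m = -329259809/16599 (m = -19837 - 14554*(-1/16599) = -19837 + 14554/16599 = -329259809/16599 ≈ -19836.)
D/19939 + (24190 - 1*(-4930))/m = 0/19939 + (24190 - 1*(-4930))/(-329259809/16599) = 0*(1/19939) + (24190 + 4930)*(-16599/329259809) = 0 + 29120*(-16599/329259809) = 0 - 483362880/329259809 = -483362880/329259809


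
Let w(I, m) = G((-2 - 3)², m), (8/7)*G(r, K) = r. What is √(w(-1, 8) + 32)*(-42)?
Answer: -21*√862/2 ≈ -308.28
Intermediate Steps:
G(r, K) = 7*r/8
w(I, m) = 175/8 (w(I, m) = 7*(-2 - 3)²/8 = (7/8)*(-5)² = (7/8)*25 = 175/8)
√(w(-1, 8) + 32)*(-42) = √(175/8 + 32)*(-42) = √(431/8)*(-42) = (√862/4)*(-42) = -21*√862/2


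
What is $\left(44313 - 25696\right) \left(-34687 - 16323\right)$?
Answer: $-949653170$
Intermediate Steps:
$\left(44313 - 25696\right) \left(-34687 - 16323\right) = 18617 \left(-51010\right) = -949653170$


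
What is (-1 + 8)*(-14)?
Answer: -98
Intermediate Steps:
(-1 + 8)*(-14) = 7*(-14) = -98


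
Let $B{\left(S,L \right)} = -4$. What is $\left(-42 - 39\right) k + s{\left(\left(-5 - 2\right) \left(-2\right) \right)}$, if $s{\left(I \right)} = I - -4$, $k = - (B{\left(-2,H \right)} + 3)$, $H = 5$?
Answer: $-63$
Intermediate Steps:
$k = 1$ ($k = - (-4 + 3) = \left(-1\right) \left(-1\right) = 1$)
$s{\left(I \right)} = 4 + I$ ($s{\left(I \right)} = I + 4 = 4 + I$)
$\left(-42 - 39\right) k + s{\left(\left(-5 - 2\right) \left(-2\right) \right)} = \left(-42 - 39\right) 1 + \left(4 + \left(-5 - 2\right) \left(-2\right)\right) = \left(-42 - 39\right) 1 + \left(4 - -14\right) = \left(-81\right) 1 + \left(4 + 14\right) = -81 + 18 = -63$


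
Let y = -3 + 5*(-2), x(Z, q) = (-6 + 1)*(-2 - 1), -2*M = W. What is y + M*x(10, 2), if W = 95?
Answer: -1451/2 ≈ -725.50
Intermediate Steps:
M = -95/2 (M = -1/2*95 = -95/2 ≈ -47.500)
x(Z, q) = 15 (x(Z, q) = -5*(-3) = 15)
y = -13 (y = -3 - 10 = -13)
y + M*x(10, 2) = -13 - 95/2*15 = -13 - 1425/2 = -1451/2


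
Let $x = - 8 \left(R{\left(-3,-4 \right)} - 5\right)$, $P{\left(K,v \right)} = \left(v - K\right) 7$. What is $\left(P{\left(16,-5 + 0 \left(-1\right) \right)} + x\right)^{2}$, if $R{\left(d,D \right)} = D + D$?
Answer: $1849$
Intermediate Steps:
$R{\left(d,D \right)} = 2 D$
$P{\left(K,v \right)} = - 7 K + 7 v$
$x = 104$ ($x = - 8 \left(2 \left(-4\right) - 5\right) = - 8 \left(-8 - 5\right) = \left(-8\right) \left(-13\right) = 104$)
$\left(P{\left(16,-5 + 0 \left(-1\right) \right)} + x\right)^{2} = \left(\left(\left(-7\right) 16 + 7 \left(-5 + 0 \left(-1\right)\right)\right) + 104\right)^{2} = \left(\left(-112 + 7 \left(-5 + 0\right)\right) + 104\right)^{2} = \left(\left(-112 + 7 \left(-5\right)\right) + 104\right)^{2} = \left(\left(-112 - 35\right) + 104\right)^{2} = \left(-147 + 104\right)^{2} = \left(-43\right)^{2} = 1849$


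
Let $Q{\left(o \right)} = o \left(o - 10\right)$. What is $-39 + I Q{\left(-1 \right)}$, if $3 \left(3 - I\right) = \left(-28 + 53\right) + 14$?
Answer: $-149$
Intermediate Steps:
$I = -10$ ($I = 3 - \frac{\left(-28 + 53\right) + 14}{3} = 3 - \frac{25 + 14}{3} = 3 - 13 = -10$)
$Q{\left(o \right)} = o \left(-10 + o\right)$
$-39 + I Q{\left(-1 \right)} = -39 - 10 \left(- (-10 - 1)\right) = -39 - 10 \left(\left(-1\right) \left(-11\right)\right) = -39 - 110 = -149$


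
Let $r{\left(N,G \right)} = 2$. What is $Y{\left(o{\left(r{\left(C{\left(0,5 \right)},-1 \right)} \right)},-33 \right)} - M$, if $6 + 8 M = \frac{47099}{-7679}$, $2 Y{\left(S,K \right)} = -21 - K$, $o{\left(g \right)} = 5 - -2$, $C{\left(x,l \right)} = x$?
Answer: $\frac{461765}{61432} \approx 7.5167$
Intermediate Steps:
$o{\left(g \right)} = 7$ ($o{\left(g \right)} = 5 + 2 = 7$)
$Y{\left(S,K \right)} = - \frac{21}{2} - \frac{K}{2}$ ($Y{\left(S,K \right)} = \frac{-21 - K}{2} = - \frac{21}{2} - \frac{K}{2}$)
$M = - \frac{93173}{61432}$ ($M = - \frac{3}{4} + \frac{47099 \frac{1}{-7679}}{8} = - \frac{3}{4} + \frac{47099 \left(- \frac{1}{7679}\right)}{8} = - \frac{3}{4} + \frac{1}{8} \left(- \frac{47099}{7679}\right) = - \frac{3}{4} - \frac{47099}{61432} = - \frac{93173}{61432} \approx -1.5167$)
$Y{\left(o{\left(r{\left(C{\left(0,5 \right)},-1 \right)} \right)},-33 \right)} - M = \left(- \frac{21}{2} - - \frac{33}{2}\right) - - \frac{93173}{61432} = \left(- \frac{21}{2} + \frac{33}{2}\right) + \frac{93173}{61432} = 6 + \frac{93173}{61432} = \frac{461765}{61432}$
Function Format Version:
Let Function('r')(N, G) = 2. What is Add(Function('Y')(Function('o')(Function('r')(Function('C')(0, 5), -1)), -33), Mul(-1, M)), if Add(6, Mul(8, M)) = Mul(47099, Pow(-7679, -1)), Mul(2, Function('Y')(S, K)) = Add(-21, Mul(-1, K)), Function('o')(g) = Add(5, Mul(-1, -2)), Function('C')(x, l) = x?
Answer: Rational(461765, 61432) ≈ 7.5167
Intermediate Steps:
Function('o')(g) = 7 (Function('o')(g) = Add(5, 2) = 7)
Function('Y')(S, K) = Add(Rational(-21, 2), Mul(Rational(-1, 2), K)) (Function('Y')(S, K) = Mul(Rational(1, 2), Add(-21, Mul(-1, K))) = Add(Rational(-21, 2), Mul(Rational(-1, 2), K)))
M = Rational(-93173, 61432) (M = Add(Rational(-3, 4), Mul(Rational(1, 8), Mul(47099, Pow(-7679, -1)))) = Add(Rational(-3, 4), Mul(Rational(1, 8), Mul(47099, Rational(-1, 7679)))) = Add(Rational(-3, 4), Mul(Rational(1, 8), Rational(-47099, 7679))) = Add(Rational(-3, 4), Rational(-47099, 61432)) = Rational(-93173, 61432) ≈ -1.5167)
Add(Function('Y')(Function('o')(Function('r')(Function('C')(0, 5), -1)), -33), Mul(-1, M)) = Add(Add(Rational(-21, 2), Mul(Rational(-1, 2), -33)), Mul(-1, Rational(-93173, 61432))) = Add(Add(Rational(-21, 2), Rational(33, 2)), Rational(93173, 61432)) = Add(6, Rational(93173, 61432)) = Rational(461765, 61432)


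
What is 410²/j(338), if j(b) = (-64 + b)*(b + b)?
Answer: 42025/46306 ≈ 0.90755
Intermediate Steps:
j(b) = 2*b*(-64 + b) (j(b) = (-64 + b)*(2*b) = 2*b*(-64 + b))
410²/j(338) = 410²/((2*338*(-64 + 338))) = 168100/((2*338*274)) = 168100/185224 = 168100*(1/185224) = 42025/46306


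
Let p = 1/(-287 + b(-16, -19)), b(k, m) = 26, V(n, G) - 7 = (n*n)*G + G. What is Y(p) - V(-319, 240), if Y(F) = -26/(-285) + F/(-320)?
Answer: -38756190777773/1586880 ≈ -2.4423e+7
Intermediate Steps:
V(n, G) = 7 + G + G*n² (V(n, G) = 7 + ((n*n)*G + G) = 7 + (n²*G + G) = 7 + (G*n² + G) = 7 + (G + G*n²) = 7 + G + G*n²)
p = -1/261 (p = 1/(-287 + 26) = 1/(-261) = -1/261 ≈ -0.0038314)
Y(F) = 26/285 - F/320 (Y(F) = -26*(-1/285) + F*(-1/320) = 26/285 - F/320)
Y(p) - V(-319, 240) = (26/285 - 1/320*(-1/261)) - (7 + 240 + 240*(-319)²) = (26/285 + 1/83520) - (7 + 240 + 240*101761) = 144787/1586880 - (7 + 240 + 24422640) = 144787/1586880 - 1*24422887 = 144787/1586880 - 24422887 = -38756190777773/1586880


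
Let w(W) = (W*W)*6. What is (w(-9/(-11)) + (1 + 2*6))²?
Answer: 4239481/14641 ≈ 289.56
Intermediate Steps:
w(W) = 6*W² (w(W) = W²*6 = 6*W²)
(w(-9/(-11)) + (1 + 2*6))² = (6*(-9/(-11))² + (1 + 2*6))² = (6*(-9*(-1/11))² + (1 + 12))² = (6*(9/11)² + 13)² = (6*(81/121) + 13)² = (486/121 + 13)² = (2059/121)² = 4239481/14641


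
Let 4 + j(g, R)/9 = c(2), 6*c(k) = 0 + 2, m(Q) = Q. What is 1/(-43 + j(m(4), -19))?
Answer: -1/76 ≈ -0.013158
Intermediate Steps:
c(k) = ⅓ (c(k) = (0 + 2)/6 = (⅙)*2 = ⅓)
j(g, R) = -33 (j(g, R) = -36 + 9*(⅓) = -36 + 3 = -33)
1/(-43 + j(m(4), -19)) = 1/(-43 - 33) = 1/(-76) = -1/76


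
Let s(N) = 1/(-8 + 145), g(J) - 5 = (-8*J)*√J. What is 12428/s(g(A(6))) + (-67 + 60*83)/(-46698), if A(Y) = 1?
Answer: 79509691015/46698 ≈ 1.7026e+6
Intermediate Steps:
g(J) = 5 - 8*J^(3/2) (g(J) = 5 + (-8*J)*√J = 5 - 8*J^(3/2))
s(N) = 1/137
12428/s(g(A(6))) + (-67 + 60*83)/(-46698) = 12428/(1/137) + (-67 + 60*83)/(-46698) = 12428*137 + (-67 + 4980)*(-1/46698) = 1702636 + 4913*(-1/46698) = 1702636 - 4913/46698 = 79509691015/46698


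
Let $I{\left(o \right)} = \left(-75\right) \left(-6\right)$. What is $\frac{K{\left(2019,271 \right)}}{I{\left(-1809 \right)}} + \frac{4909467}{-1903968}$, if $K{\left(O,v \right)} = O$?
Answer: $\frac{30275023}{15866400} \approx 1.9081$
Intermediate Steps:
$I{\left(o \right)} = 450$
$\frac{K{\left(2019,271 \right)}}{I{\left(-1809 \right)}} + \frac{4909467}{-1903968} = \frac{2019}{450} + \frac{4909467}{-1903968} = 2019 \cdot \frac{1}{450} + 4909467 \left(- \frac{1}{1903968}\right) = \frac{673}{150} - \frac{1636489}{634656} = \frac{30275023}{15866400}$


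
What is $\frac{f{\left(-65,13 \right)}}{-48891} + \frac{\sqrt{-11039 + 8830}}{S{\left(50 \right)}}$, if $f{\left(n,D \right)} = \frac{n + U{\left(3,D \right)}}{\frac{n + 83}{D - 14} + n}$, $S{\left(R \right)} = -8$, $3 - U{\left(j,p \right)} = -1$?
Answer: $- \frac{61}{4057953} - \frac{47 i}{8} \approx -1.5032 \cdot 10^{-5} - 5.875 i$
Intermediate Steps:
$U{\left(j,p \right)} = 4$ ($U{\left(j,p \right)} = 3 - -1 = 3 + 1 = 4$)
$f{\left(n,D \right)} = \frac{4 + n}{n + \frac{83 + n}{-14 + D}}$ ($f{\left(n,D \right)} = \frac{n + 4}{\frac{n + 83}{D - 14} + n} = \frac{4 + n}{\frac{83 + n}{-14 + D} + n} = \frac{4 + n}{n + \frac{83 + n}{-14 + D}}$)
$\frac{f{\left(-65,13 \right)}}{-48891} + \frac{\sqrt{-11039 + 8830}}{S{\left(50 \right)}} = \frac{\frac{1}{83 - -845 + 13 \left(-65\right)} \left(-56 - -910 + 4 \cdot 13 + 13 \left(-65\right)\right)}{-48891} + \frac{\sqrt{-11039 + 8830}}{-8} = \frac{-56 + 910 + 52 - 845}{83 + 845 - 845} \left(- \frac{1}{48891}\right) + \sqrt{-2209} \left(- \frac{1}{8}\right) = \frac{1}{83} \cdot 61 \left(- \frac{1}{48891}\right) + 47 i \left(- \frac{1}{8}\right) = \frac{1}{83} \cdot 61 \left(- \frac{1}{48891}\right) - \frac{47 i}{8} = \frac{61}{83} \left(- \frac{1}{48891}\right) - \frac{47 i}{8} = - \frac{61}{4057953} - \frac{47 i}{8}$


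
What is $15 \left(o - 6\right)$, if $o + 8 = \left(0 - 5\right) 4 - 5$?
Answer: $-585$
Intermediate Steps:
$o = -33$ ($o = -8 + \left(\left(0 - 5\right) 4 - 5\right) = -8 - 25 = -33$)
$15 \left(o - 6\right) = 15 \left(-33 - 6\right) = 15 \left(-39\right) = -585$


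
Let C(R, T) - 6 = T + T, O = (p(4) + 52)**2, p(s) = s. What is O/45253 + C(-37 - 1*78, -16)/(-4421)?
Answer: 15040834/200063513 ≈ 0.075180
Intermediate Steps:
O = 3136 (O = (4 + 52)**2 = 56**2 = 3136)
C(R, T) = 6 + 2*T (C(R, T) = 6 + (T + T) = 6 + 2*T)
O/45253 + C(-37 - 1*78, -16)/(-4421) = 3136/45253 + (6 + 2*(-16))/(-4421) = 3136*(1/45253) + (6 - 32)*(-1/4421) = 3136/45253 - 26*(-1/4421) = 3136/45253 + 26/4421 = 15040834/200063513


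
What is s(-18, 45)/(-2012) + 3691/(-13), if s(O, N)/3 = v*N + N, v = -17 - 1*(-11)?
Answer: -7417517/26156 ≈ -283.59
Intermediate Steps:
v = -6 (v = -17 + 11 = -6)
s(O, N) = -15*N (s(O, N) = 3*(-6*N + N) = 3*(-5*N) = -15*N)
s(-18, 45)/(-2012) + 3691/(-13) = -15*45/(-2012) + 3691/(-13) = -675*(-1/2012) + 3691*(-1/13) = 675/2012 - 3691/13 = -7417517/26156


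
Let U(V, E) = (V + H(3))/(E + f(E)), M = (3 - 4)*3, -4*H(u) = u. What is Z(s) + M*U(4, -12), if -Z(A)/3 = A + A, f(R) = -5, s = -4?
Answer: 1671/68 ≈ 24.574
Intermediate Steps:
H(u) = -u/4
M = -3 (M = -1*3 = -3)
U(V, E) = (-¾ + V)/(-5 + E) (U(V, E) = (V - ¼*3)/(E - 5) = (V - ¾)/(-5 + E) = (-¾ + V)/(-5 + E))
Z(A) = -6*A (Z(A) = -3*(A + A) = -6*A)
Z(s) + M*U(4, -12) = -6*(-4) - 3*(-¾ + 4)/(-5 - 12) = 24 - 3*13/((-17)*4) = 24 - (-3)*13/(17*4) = 24 - 3*(-13/68) = 24 + 39/68 = 1671/68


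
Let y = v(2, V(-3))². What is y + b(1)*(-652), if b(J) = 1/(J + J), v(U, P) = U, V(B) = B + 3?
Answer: -322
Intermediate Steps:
V(B) = 3 + B
b(J) = 1/(2*J)
y = 4 (y = 2² = 4)
y + b(1)*(-652) = 4 + ((½)/1)*(-652) = 4 + ((½)*1)*(-652) = 4 + (½)*(-652) = 4 - 326 = -322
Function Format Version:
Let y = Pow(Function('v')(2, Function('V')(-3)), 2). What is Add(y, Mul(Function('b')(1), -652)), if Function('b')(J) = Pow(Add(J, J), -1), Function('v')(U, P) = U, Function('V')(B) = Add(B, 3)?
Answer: -322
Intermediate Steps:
Function('V')(B) = Add(3, B)
Function('b')(J) = Mul(Rational(1, 2), Pow(J, -1)) (Function('b')(J) = Pow(Mul(2, J), -1) = Mul(Rational(1, 2), Pow(J, -1)))
y = 4 (y = Pow(2, 2) = 4)
Add(y, Mul(Function('b')(1), -652)) = Add(4, Mul(Mul(Rational(1, 2), Pow(1, -1)), -652)) = Add(4, Mul(Mul(Rational(1, 2), 1), -652)) = Add(4, Mul(Rational(1, 2), -652)) = Add(4, -326) = -322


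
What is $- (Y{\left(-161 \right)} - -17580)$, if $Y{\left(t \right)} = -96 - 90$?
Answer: $-17394$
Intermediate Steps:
$Y{\left(t \right)} = -186$ ($Y{\left(t \right)} = -96 - 90 = -186$)
$- (Y{\left(-161 \right)} - -17580) = - (-186 - -17580) = - (-186 + 17580) = \left(-1\right) 17394 = -17394$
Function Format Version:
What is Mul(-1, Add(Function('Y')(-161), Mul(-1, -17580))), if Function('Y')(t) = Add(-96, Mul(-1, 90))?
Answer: -17394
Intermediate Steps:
Function('Y')(t) = -186 (Function('Y')(t) = Add(-96, -90) = -186)
Mul(-1, Add(Function('Y')(-161), Mul(-1, -17580))) = Mul(-1, Add(-186, Mul(-1, -17580))) = Mul(-1, Add(-186, 17580)) = Mul(-1, 17394) = -17394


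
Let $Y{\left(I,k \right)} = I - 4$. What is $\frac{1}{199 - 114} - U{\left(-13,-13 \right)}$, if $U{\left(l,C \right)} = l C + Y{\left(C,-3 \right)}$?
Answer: $- \frac{12919}{85} \approx -151.99$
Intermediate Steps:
$Y{\left(I,k \right)} = -4 + I$
$U{\left(l,C \right)} = -4 + C + C l$ ($U{\left(l,C \right)} = l C + \left(-4 + C\right) = C l + \left(-4 + C\right) = -4 + C + C l$)
$\frac{1}{199 - 114} - U{\left(-13,-13 \right)} = \frac{1}{199 - 114} - \left(-4 - 13 - -169\right) = \frac{1}{85} - \left(-4 - 13 + 169\right) = \frac{1}{85} - 152 = - \frac{12919}{85}$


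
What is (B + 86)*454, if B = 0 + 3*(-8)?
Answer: 28148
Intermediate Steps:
B = -24 (B = 0 - 24 = -24)
(B + 86)*454 = (-24 + 86)*454 = 62*454 = 28148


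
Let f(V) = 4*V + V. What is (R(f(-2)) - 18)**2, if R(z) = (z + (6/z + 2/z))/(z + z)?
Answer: 762129/2500 ≈ 304.85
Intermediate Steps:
f(V) = 5*V
R(z) = (z + 8/z)/(2*z) (R(z) = (z + 8/z)/((2*z)) = (z + 8/z)*(1/(2*z)) = (z + 8/z)/(2*z))
(R(f(-2)) - 18)**2 = ((1/2 + 4/(5*(-2))**2) - 18)**2 = ((1/2 + 4/(-10)**2) - 18)**2 = ((1/2 + 4*(1/100)) - 18)**2 = ((1/2 + 1/25) - 18)**2 = (27/50 - 18)**2 = (-873/50)**2 = 762129/2500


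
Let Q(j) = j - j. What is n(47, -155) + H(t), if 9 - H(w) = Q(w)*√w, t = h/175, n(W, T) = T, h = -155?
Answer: -146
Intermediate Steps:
Q(j) = 0
t = -31/35 (t = -155/175 = -155*1/175 = -31/35 ≈ -0.88571)
H(w) = 9 (H(w) = 9 - 0*√w = 9 - 1*0 = 9 + 0 = 9)
n(47, -155) + H(t) = -155 + 9 = -146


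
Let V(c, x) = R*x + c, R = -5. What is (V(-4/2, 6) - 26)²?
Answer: 3364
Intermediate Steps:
V(c, x) = c - 5*x (V(c, x) = -5*x + c = c - 5*x)
(V(-4/2, 6) - 26)² = ((-4/2 - 5*6) - 26)² = ((-4*½ - 30) - 26)² = ((-2 - 30) - 26)² = (-32 - 26)² = (-58)² = 3364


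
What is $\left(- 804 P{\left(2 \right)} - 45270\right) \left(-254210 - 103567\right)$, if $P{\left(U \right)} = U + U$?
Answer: $17347175622$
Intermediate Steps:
$P{\left(U \right)} = 2 U$
$\left(- 804 P{\left(2 \right)} - 45270\right) \left(-254210 - 103567\right) = \left(- 804 \cdot 2 \cdot 2 - 45270\right) \left(-254210 - 103567\right) = \left(\left(-804\right) 4 - 45270\right) \left(-254210 + \left(-111337 + 7770\right)\right) = \left(-3216 - 45270\right) \left(-254210 - 103567\right) = \left(-48486\right) \left(-357777\right) = 17347175622$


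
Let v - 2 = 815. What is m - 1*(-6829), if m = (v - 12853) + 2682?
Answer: -2525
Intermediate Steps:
v = 817 (v = 2 + 815 = 817)
m = -9354 (m = (817 - 12853) + 2682 = -12036 + 2682 = -9354)
m - 1*(-6829) = -9354 - 1*(-6829) = -9354 + 6829 = -2525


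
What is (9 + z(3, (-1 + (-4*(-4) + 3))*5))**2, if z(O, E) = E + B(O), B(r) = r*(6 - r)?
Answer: 11664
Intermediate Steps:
z(O, E) = E + O*(6 - O)
(9 + z(3, (-1 + (-4*(-4) + 3))*5))**2 = (9 + ((-1 + (-4*(-4) + 3))*5 - 1*3*(-6 + 3)))**2 = (9 + ((-1 + (16 + 3))*5 - 1*3*(-3)))**2 = (9 + ((-1 + 19)*5 + 9))**2 = (9 + (18*5 + 9))**2 = (9 + (90 + 9))**2 = (9 + 99)**2 = 108**2 = 11664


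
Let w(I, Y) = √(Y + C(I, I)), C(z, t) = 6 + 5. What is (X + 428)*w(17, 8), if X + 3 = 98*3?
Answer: 719*√19 ≈ 3134.0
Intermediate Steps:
C(z, t) = 11
X = 291 (X = -3 + 98*3 = -3 + 294 = 291)
w(I, Y) = √(11 + Y) (w(I, Y) = √(Y + 11) = √(11 + Y))
(X + 428)*w(17, 8) = (291 + 428)*√(11 + 8) = 719*√19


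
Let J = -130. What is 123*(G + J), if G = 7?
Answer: -15129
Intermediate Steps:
123*(G + J) = 123*(7 - 130) = 123*(-123) = -15129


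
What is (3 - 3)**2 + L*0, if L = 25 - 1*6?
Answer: 0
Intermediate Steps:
L = 19 (L = 25 - 6 = 19)
(3 - 3)**2 + L*0 = (3 - 3)**2 + 19*0 = 0**2 + 0 = 0 + 0 = 0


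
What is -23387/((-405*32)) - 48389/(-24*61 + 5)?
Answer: 661243073/18908640 ≈ 34.970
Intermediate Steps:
-23387/((-405*32)) - 48389/(-24*61 + 5) = -23387/(-12960) - 48389/(-1464 + 5) = -23387*(-1/12960) - 48389/(-1459) = 23387/12960 - 48389*(-1/1459) = 23387/12960 + 48389/1459 = 661243073/18908640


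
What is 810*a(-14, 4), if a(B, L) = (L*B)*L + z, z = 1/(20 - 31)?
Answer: -1996650/11 ≈ -1.8151e+5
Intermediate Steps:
z = -1/11 (z = 1/(-11) = -1/11 ≈ -0.090909)
a(B, L) = -1/11 + B*L² (a(B, L) = (L*B)*L - 1/11 = (B*L)*L - 1/11 = B*L² - 1/11 = -1/11 + B*L²)
810*a(-14, 4) = 810*(-1/11 - 14*4²) = 810*(-1/11 - 14*16) = 810*(-1/11 - 224) = 810*(-2465/11) = -1996650/11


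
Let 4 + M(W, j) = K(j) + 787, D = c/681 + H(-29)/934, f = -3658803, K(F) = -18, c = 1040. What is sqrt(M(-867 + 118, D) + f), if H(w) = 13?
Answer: I*sqrt(3658038) ≈ 1912.6*I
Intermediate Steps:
D = 980213/636054 (D = 1040/681 + 13/934 = 980213/636054 ≈ 1.5411)
M(W, j) = 765 (M(W, j) = -4 + (-18 + 787) = -4 + 769 = 765)
sqrt(M(-867 + 118, D) + f) = sqrt(765 - 3658803) = sqrt(-3658038) = I*sqrt(3658038)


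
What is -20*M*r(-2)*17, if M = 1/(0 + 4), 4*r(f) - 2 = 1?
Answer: -255/4 ≈ -63.750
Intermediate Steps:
r(f) = ¾ (r(f) = ½ + (¼)*1 = ½ + ¼ = ¾)
M = ¼ (M = 1/4 = ¼ ≈ 0.25000)
-20*M*r(-2)*17 = -5*3/4*17 = -20*3/16*17 = -15/4*17 = -255/4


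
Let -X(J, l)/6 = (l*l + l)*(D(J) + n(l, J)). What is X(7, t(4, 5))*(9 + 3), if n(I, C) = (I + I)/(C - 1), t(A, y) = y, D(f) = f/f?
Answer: -5760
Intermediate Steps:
D(f) = 1
n(I, C) = 2*I/(-1 + C) (n(I, C) = (2*I)/(-1 + C) = 2*I/(-1 + C))
X(J, l) = -6*(1 + 2*l/(-1 + J))*(l + l²) (X(J, l) = -6*(l*l + l)*(1 + 2*l/(-1 + J)) = -6*(l² + l)*(1 + 2*l/(-1 + J)) = -6*(l + l²)*(1 + 2*l/(-1 + J)) = -6*(1 + 2*l/(-1 + J))*(l + l²))
X(7, t(4, 5))*(9 + 3) = (6*5*(1 - 1*7 - 1*5 - 2*5² - 1*7*5)/(-1 + 7))*(9 + 3) = (6*5*(1 - 7 - 5 - 2*25 - 35)/6)*12 = (6*5*(⅙)*(1 - 7 - 5 - 50 - 35))*12 = (6*5*(⅙)*(-96))*12 = -480*12 = -5760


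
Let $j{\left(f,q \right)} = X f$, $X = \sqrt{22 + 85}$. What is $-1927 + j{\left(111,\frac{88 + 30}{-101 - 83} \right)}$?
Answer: $-1927 + 111 \sqrt{107} \approx -778.81$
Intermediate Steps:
$X = \sqrt{107} \approx 10.344$
$j{\left(f,q \right)} = f \sqrt{107}$ ($j{\left(f,q \right)} = \sqrt{107} f = f \sqrt{107}$)
$-1927 + j{\left(111,\frac{88 + 30}{-101 - 83} \right)} = -1927 + 111 \sqrt{107}$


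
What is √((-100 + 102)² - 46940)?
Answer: 2*I*√11734 ≈ 216.65*I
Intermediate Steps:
√((-100 + 102)² - 46940) = √(2² - 46940) = √(4 - 46940) = √(-46936) = 2*I*√11734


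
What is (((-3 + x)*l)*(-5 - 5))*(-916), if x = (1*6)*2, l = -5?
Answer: -412200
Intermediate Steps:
x = 12 (x = 6*2 = 12)
(((-3 + x)*l)*(-5 - 5))*(-916) = (((-3 + 12)*(-5))*(-5 - 5))*(-916) = ((9*(-5))*(-10))*(-916) = -45*(-10)*(-916) = 450*(-916) = -412200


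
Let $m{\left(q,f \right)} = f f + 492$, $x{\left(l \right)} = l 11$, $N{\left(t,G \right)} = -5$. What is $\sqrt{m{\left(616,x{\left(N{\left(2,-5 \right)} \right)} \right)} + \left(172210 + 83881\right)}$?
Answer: $2 \sqrt{64902} \approx 509.52$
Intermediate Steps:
$x{\left(l \right)} = 11 l$
$m{\left(q,f \right)} = 492 + f^{2}$ ($m{\left(q,f \right)} = f^{2} + 492 = 492 + f^{2}$)
$\sqrt{m{\left(616,x{\left(N{\left(2,-5 \right)} \right)} \right)} + \left(172210 + 83881\right)} = \sqrt{\left(492 + \left(11 \left(-5\right)\right)^{2}\right) + \left(172210 + 83881\right)} = \sqrt{\left(492 + \left(-55\right)^{2}\right) + 256091} = \sqrt{\left(492 + 3025\right) + 256091} = \sqrt{3517 + 256091} = \sqrt{259608} = 2 \sqrt{64902}$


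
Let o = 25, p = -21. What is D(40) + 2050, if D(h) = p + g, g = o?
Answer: 2054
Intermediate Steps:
g = 25
D(h) = 4 (D(h) = -21 + 25 = 4)
D(40) + 2050 = 4 + 2050 = 2054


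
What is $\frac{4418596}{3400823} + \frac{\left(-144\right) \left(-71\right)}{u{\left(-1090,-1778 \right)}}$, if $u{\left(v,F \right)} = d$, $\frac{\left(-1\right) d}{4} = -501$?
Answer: $\frac{3635406728}{567937441} \approx 6.4011$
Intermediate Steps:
$d = 2004$ ($d = \left(-4\right) \left(-501\right) = 2004$)
$u{\left(v,F \right)} = 2004$
$\frac{4418596}{3400823} + \frac{\left(-144\right) \left(-71\right)}{u{\left(-1090,-1778 \right)}} = \frac{4418596}{3400823} + \frac{\left(-144\right) \left(-71\right)}{2004} = 4418596 \cdot \frac{1}{3400823} + 10224 \cdot \frac{1}{2004} = \frac{4418596}{3400823} + \frac{852}{167} = \frac{3635406728}{567937441}$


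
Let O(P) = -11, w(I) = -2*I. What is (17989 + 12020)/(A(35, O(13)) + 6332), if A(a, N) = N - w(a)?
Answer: 4287/913 ≈ 4.6955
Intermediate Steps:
A(a, N) = N + 2*a (A(a, N) = N - (-2)*a = N + 2*a)
(17989 + 12020)/(A(35, O(13)) + 6332) = (17989 + 12020)/((-11 + 2*35) + 6332) = 30009/((-11 + 70) + 6332) = 30009/(59 + 6332) = 30009/6391 = 30009*(1/6391) = 4287/913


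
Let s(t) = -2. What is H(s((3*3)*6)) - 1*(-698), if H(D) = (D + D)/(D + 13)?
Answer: 7674/11 ≈ 697.64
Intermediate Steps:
H(D) = 2*D/(13 + D) (H(D) = (2*D)/(13 + D) = 2*D/(13 + D))
H(s((3*3)*6)) - 1*(-698) = 2*(-2)/(13 - 2) - 1*(-698) = 2*(-2)/11 + 698 = 2*(-2)*(1/11) + 698 = -4/11 + 698 = 7674/11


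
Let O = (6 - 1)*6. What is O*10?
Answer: 300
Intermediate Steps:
O = 30 (O = 5*6 = 30)
O*10 = 30*10 = 300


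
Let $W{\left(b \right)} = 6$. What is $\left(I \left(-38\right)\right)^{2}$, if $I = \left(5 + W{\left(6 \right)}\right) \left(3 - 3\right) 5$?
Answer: $0$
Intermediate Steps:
$I = 0$ ($I = \left(5 + 6\right) \left(3 - 3\right) 5 = 11 \cdot 0 \cdot 5 = 0 \cdot 5 = 0$)
$\left(I \left(-38\right)\right)^{2} = \left(0 \left(-38\right)\right)^{2} = 0^{2} = 0$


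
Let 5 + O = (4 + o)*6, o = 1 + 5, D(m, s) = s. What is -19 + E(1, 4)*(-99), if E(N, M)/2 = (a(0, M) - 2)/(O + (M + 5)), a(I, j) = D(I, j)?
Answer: -403/16 ≈ -25.188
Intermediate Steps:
a(I, j) = j
o = 6
O = 55 (O = -5 + (4 + 6)*6 = -5 + 10*6 = -5 + 60 = 55)
E(N, M) = 2*(-2 + M)/(60 + M) (E(N, M) = 2*((M - 2)/(55 + (M + 5))) = 2*((-2 + M)/(55 + (5 + M))) = 2*((-2 + M)/(60 + M)) = 2*(-2 + M)/(60 + M))
-19 + E(1, 4)*(-99) = -19 + (2*(-2 + 4)/(60 + 4))*(-99) = -19 + (2*2/64)*(-99) = -19 + (2*(1/64)*2)*(-99) = -19 + (1/16)*(-99) = -19 - 99/16 = -403/16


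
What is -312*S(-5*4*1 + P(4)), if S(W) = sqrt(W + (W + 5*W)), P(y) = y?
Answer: -1248*I*sqrt(7) ≈ -3301.9*I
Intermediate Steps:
S(W) = sqrt(7)*sqrt(W) (S(W) = sqrt(W + 6*W) = sqrt(7*W) = sqrt(7)*sqrt(W))
-312*S(-5*4*1 + P(4)) = -312*sqrt(7)*sqrt(-5*4*1 + 4) = -312*sqrt(7)*sqrt(-20*1 + 4) = -312*sqrt(7)*sqrt(-20 + 4) = -312*sqrt(7)*sqrt(-16) = -312*sqrt(7)*4*I = -1248*I*sqrt(7)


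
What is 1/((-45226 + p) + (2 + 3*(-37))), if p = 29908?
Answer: -1/15427 ≈ -6.4821e-5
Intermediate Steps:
1/((-45226 + p) + (2 + 3*(-37))) = 1/((-45226 + 29908) + (2 + 3*(-37))) = 1/(-15318 + (2 - 111)) = 1/(-15318 - 109) = 1/(-15427) = -1/15427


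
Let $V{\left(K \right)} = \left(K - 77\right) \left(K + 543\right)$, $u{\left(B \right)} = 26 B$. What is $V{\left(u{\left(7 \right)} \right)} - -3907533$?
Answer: $3983658$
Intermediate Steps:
$V{\left(K \right)} = \left(-77 + K\right) \left(543 + K\right)$
$V{\left(u{\left(7 \right)} \right)} - -3907533 = \left(-41811 + \left(26 \cdot 7\right)^{2} + 466 \cdot 26 \cdot 7\right) - -3907533 = \left(-41811 + 182^{2} + 466 \cdot 182\right) + 3907533 = \left(-41811 + 33124 + 84812\right) + 3907533 = 76125 + 3907533 = 3983658$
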